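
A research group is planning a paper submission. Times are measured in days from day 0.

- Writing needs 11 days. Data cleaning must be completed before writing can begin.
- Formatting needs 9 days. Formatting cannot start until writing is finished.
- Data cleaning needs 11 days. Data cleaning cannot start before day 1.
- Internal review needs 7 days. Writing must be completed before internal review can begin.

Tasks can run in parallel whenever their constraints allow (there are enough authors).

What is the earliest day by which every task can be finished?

Data cleaning waits on its own release at day 1, so it starts at day 1 and finishes at 1 + 11 = day 12.
After data cleaning (finishes day 12), writing can start at day 12 and finishes at day 23.
Formatting waits on writing (finishes day 23), so it starts at day 23 and finishes at 23 + 9 = day 32.
After writing (finishes day 23), internal review can start at day 23 and finishes at day 30.
All tasks are finished once the last one completes. Finish times: Data cleaning at 12, Writing at 23, Internal review at 30, Formatting at 32. The latest is day 32.

32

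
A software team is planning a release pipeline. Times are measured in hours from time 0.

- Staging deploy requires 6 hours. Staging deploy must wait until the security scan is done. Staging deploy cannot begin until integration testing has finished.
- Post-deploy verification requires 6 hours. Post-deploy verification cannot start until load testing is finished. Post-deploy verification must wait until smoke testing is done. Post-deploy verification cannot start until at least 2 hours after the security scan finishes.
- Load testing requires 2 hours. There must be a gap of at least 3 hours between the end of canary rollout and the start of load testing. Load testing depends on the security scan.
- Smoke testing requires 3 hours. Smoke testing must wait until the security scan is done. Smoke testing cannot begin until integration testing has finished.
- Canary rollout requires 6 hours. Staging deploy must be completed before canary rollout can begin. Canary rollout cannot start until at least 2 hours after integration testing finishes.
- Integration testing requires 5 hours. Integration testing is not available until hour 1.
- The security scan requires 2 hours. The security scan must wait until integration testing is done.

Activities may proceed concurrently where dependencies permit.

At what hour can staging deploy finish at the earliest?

14

Integration testing waits on its own release at hour 1, so it starts at hour 1 and finishes at 1 + 5 = hour 6.
After integration testing (finishes hour 6), the security scan can start at hour 6 and finishes at hour 8.
Staging deploy cannot start until the security scan (finishes hour 8); integration testing (finishes hour 6). The controlling bound is hour 8, so staging deploy finishes at 8 + 6 = hour 14.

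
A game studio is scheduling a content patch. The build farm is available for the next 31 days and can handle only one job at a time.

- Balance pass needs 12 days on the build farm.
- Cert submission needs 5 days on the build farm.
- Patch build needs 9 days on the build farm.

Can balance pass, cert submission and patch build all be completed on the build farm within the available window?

Running back to back, the jobs need 12 + 5 + 9 = 26 days on the build farm.
Since 26 ≤ 31, they fit within the window.

Yes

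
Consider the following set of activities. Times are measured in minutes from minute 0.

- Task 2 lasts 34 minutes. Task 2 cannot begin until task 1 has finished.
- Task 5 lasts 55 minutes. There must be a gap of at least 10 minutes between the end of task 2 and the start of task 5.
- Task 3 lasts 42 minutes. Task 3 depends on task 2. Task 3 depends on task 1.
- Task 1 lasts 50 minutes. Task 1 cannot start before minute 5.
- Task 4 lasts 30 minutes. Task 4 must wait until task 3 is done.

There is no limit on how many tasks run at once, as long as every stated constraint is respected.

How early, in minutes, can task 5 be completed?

154

Task 1 waits on its own release at minute 5, so it starts at minute 5 and finishes at 5 + 50 = minute 55.
Task 2 cannot begin until task 1 (finishes minute 55). It runs from minute 55 to 55 + 34 = minute 89.
Task 5 waits on task 2 (finishes minute 89, plus 10-minute gap → minute 99), so it starts at minute 99 and finishes at 99 + 55 = minute 154.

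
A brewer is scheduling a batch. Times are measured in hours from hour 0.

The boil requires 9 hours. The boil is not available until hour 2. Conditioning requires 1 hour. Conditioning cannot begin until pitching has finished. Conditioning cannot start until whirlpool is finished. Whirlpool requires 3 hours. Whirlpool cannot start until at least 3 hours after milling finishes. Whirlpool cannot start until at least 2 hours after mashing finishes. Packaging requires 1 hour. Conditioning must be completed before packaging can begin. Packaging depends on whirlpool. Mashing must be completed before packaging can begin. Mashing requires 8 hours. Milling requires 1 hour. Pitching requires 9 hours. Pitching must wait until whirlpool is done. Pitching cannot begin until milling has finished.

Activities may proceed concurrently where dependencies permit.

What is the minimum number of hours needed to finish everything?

24

The boil cannot begin until its own release at hour 2. It runs from hour 2 to 2 + 9 = hour 11.
Mashing can start immediately at hour 0; it finishes at hour 8.
Nothing blocks milling, so it runs from hour 0 to hour 1.
Whirlpool has to wait for milling (finishes hour 1, plus 3-hour gap → hour 4); mashing (finishes hour 8, plus 2-hour gap → hour 10). The latest of these is hour 10, so whirlpool runs hour 10 to 10 + 3 = hour 13.
Pitching cannot start until whirlpool (finishes hour 13); milling (finishes hour 1). The controlling bound is hour 13, so pitching finishes at 13 + 9 = hour 22.
Conditioning cannot start until pitching (finishes hour 22); whirlpool (finishes hour 13). The controlling bound is hour 22, so conditioning finishes at 22 + 1 = hour 23.
For packaging: conditioning (finishes hour 23); whirlpool (finishes hour 13); mashing (finishes hour 8). Taking the maximum gives a start of hour 23, and it finishes at 23 + 1 = hour 24.
All tasks are finished once the last one completes. Finish times: Milling at 1, Mashing at 8, The boil at 11, Whirlpool at 13, Pitching at 22, Conditioning at 23, Packaging at 24. The latest is hour 24.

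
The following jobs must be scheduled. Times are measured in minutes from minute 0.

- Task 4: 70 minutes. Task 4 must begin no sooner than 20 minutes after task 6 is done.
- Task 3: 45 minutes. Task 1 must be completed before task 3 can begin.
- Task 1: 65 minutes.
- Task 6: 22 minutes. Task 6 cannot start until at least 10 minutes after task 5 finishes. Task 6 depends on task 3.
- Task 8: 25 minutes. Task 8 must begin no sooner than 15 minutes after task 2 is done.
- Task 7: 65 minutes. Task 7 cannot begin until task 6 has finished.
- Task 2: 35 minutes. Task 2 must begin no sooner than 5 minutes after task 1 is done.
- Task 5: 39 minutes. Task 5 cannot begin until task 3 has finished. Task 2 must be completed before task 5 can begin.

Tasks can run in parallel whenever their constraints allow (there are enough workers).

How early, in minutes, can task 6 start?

Nothing blocks task 1, so it runs from minute 0 to minute 65.
Task 3 cannot begin until task 1 (finishes minute 65). It runs from minute 65 to 65 + 45 = minute 110.
After task 1 (finishes minute 65, plus 5-minute gap → minute 70), task 2 can start at minute 70 and finishes at minute 105.
Task 5 cannot start until task 3 (finishes minute 110); task 2 (finishes minute 105). The controlling bound is minute 110, so task 5 finishes at 110 + 39 = minute 149.
Task 6 waits on task 5 (finishes minute 149, plus 10-minute gap → minute 159); task 3 (finishes minute 110). The latest of these is minute 159, which is the earliest task 6 can start.

159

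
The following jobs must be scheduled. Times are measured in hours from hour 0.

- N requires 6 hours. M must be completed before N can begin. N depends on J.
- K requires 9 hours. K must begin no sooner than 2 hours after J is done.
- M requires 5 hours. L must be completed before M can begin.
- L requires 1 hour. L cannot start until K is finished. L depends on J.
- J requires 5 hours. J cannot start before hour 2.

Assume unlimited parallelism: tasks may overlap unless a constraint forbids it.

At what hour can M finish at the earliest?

J waits on its own release at hour 2, so it starts at hour 2 and finishes at 2 + 5 = hour 7.
K waits on J (finishes hour 7, plus 2-hour gap → hour 9), so it starts at hour 9 and finishes at 9 + 9 = hour 18.
L has to wait for K (finishes hour 18); J (finishes hour 7). The latest of these is hour 18, so L runs hour 18 to 18 + 1 = hour 19.
M waits on L (finishes hour 19), so it starts at hour 19 and finishes at 19 + 5 = hour 24.

24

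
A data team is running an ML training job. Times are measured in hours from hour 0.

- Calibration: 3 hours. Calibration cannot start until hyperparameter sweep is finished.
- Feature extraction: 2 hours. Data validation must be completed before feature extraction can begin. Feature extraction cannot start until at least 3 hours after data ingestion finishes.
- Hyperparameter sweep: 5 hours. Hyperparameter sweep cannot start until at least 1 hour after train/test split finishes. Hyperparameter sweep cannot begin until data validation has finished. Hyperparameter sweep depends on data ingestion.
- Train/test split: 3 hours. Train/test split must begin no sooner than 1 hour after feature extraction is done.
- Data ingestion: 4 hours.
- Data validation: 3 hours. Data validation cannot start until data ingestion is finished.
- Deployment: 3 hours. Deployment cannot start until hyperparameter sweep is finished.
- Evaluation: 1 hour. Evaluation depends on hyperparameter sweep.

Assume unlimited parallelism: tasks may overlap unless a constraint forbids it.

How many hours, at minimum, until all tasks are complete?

Data ingestion can start immediately at hour 0; it finishes at hour 4.
Data validation cannot begin until data ingestion (finishes hour 4). It runs from hour 4 to 4 + 3 = hour 7.
Feature extraction needs all of data validation (finishes hour 7); data ingestion (finishes hour 4, plus 3-hour gap → hour 7). That puts its earliest start at hour 7; it finishes at 7 + 2 = hour 9.
After feature extraction (finishes hour 9, plus 1-hour gap → hour 10), train/test split can start at hour 10 and finishes at hour 13.
Hyperparameter sweep needs all of train/test split (finishes hour 13, plus 1-hour gap → hour 14); data validation (finishes hour 7); data ingestion (finishes hour 4). That puts its earliest start at hour 14; it finishes at 14 + 5 = hour 19.
After hyperparameter sweep (finishes hour 19), deployment can start at hour 19 and finishes at hour 22.
Calibration cannot begin until hyperparameter sweep (finishes hour 19). It runs from hour 19 to 19 + 3 = hour 22.
Evaluation waits on hyperparameter sweep (finishes hour 19), so it starts at hour 19 and finishes at 19 + 1 = hour 20.
All tasks are finished once the last one completes. Finish times: Data ingestion at 4, Data validation at 7, Feature extraction at 9, Train/test split at 13, Hyperparameter sweep at 19, Evaluation at 20, Calibration at 22, Deployment at 22. The latest is hour 22.

22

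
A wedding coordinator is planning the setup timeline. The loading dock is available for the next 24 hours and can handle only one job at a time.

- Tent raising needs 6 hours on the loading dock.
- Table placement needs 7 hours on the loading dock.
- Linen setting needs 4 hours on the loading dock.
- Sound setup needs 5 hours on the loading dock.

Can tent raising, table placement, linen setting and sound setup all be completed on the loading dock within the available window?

Yes

Running back to back, the jobs need 6 + 7 + 4 + 5 = 22 hours on the loading dock.
Since 22 ≤ 24, they fit within the window.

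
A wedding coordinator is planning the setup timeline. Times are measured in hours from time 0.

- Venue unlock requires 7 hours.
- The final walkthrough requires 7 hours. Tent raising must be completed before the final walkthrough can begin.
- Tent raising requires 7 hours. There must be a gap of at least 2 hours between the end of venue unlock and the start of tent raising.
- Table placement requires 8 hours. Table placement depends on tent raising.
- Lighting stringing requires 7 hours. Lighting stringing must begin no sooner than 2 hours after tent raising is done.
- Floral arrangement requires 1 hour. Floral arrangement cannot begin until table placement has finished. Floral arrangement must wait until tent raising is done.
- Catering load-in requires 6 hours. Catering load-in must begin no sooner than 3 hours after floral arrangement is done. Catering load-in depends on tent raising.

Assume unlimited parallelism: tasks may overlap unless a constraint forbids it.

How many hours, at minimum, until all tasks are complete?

Venue unlock has no prerequisites, so it starts at hour 0 and finishes at hour 7.
Tent raising cannot begin until venue unlock (finishes hour 7, plus 2-hour gap → hour 9). It runs from hour 9 to 9 + 7 = hour 16.
The final walkthrough waits on tent raising (finishes hour 16), so it starts at hour 16 and finishes at 16 + 7 = hour 23.
Lighting stringing waits on tent raising (finishes hour 16, plus 2-hour gap → hour 18), so it starts at hour 18 and finishes at 18 + 7 = hour 25.
Table placement cannot begin until tent raising (finishes hour 16). It runs from hour 16 to 16 + 8 = hour 24.
Floral arrangement has to wait for table placement (finishes hour 24); tent raising (finishes hour 16). The latest of these is hour 24, so floral arrangement runs hour 24 to 24 + 1 = hour 25.
Catering load-in cannot start until floral arrangement (finishes hour 25, plus 3-hour gap → hour 28); tent raising (finishes hour 16). The controlling bound is hour 28, so catering load-in finishes at 28 + 6 = hour 34.
All tasks are finished once the last one completes. Finish times: Venue unlock at 7, Tent raising at 16, Table placement at 24, Floral arrangement at 25, Lighting stringing at 25, Catering load-in at 34, The final walkthrough at 23. The latest is hour 34.

34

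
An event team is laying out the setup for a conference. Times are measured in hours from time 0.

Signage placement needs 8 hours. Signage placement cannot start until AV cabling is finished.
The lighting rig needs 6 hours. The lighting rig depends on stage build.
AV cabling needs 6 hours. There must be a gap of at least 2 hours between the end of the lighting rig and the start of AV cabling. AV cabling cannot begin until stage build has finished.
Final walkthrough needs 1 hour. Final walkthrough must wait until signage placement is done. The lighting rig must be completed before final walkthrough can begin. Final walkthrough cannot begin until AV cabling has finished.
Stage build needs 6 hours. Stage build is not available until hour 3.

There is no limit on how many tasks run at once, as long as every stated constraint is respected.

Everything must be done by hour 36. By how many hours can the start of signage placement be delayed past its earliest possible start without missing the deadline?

4

Stage build waits on its own release at hour 3, so it starts at hour 3 and finishes at 3 + 6 = hour 9.
The lighting rig cannot begin until stage build (finishes hour 9). It runs from hour 9 to 9 + 6 = hour 15.
AV cabling cannot start until the lighting rig (finishes hour 15, plus 2-hour gap → hour 17); stage build (finishes hour 9). The controlling bound is hour 17, so AV cabling finishes at 17 + 6 = hour 23.
Signage placement cannot begin until AV cabling (finishes hour 23). It runs from hour 23 to 23 + 8 = hour 31.

Working backward from the deadline:
Final walkthrough must finish by hour 36; it takes 1 hour, so it must start by 36 − 1 = hour 35.
Signage placement must finish before final walkthrough (must start by hour 35). With an 8-hour duration, signage placement must start by 35 − 8 = hour 27.
So signage placement can start as early as hour 23 and as late as hour 27, giving 27 − 23 = 4 hours of slack.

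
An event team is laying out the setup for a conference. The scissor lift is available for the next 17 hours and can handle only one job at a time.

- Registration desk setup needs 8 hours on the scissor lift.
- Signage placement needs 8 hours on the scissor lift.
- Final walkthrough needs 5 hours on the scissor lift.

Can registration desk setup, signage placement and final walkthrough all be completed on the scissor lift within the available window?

Running back to back, the jobs need 8 + 8 + 5 = 21 hours on the scissor lift.
Since 21 > 17, they cannot all fit.

No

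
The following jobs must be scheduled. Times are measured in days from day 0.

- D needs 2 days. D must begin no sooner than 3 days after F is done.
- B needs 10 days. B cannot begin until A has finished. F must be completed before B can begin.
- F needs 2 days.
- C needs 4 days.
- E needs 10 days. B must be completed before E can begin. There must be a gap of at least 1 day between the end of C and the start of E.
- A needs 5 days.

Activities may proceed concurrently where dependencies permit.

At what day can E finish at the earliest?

25

F can start immediately at day 0; it finishes at day 2.
Nothing blocks C, so it runs from day 0 to day 4.
A can start immediately at day 0; it finishes at day 5.
B has to wait for A (finishes day 5); F (finishes day 2). The latest of these is day 5, so B runs day 5 to 5 + 10 = day 15.
E cannot start until B (finishes day 15); C (finishes day 4, plus 1-day gap → day 5). The controlling bound is day 15, so E finishes at 15 + 10 = day 25.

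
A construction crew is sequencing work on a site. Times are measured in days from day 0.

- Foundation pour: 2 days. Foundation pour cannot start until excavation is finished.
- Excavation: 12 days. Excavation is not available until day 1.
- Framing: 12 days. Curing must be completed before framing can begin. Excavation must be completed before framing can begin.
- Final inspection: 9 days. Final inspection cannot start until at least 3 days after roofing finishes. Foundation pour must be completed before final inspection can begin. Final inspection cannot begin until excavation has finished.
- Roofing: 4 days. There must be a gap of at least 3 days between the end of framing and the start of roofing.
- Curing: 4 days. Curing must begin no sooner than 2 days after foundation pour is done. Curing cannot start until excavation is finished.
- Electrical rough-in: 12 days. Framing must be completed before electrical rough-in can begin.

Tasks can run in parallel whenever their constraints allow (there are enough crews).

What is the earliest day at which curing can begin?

17

Excavation cannot begin until its own release at day 1. It runs from day 1 to 1 + 12 = day 13.
Foundation pour waits on excavation (finishes day 13), so it starts at day 13 and finishes at 13 + 2 = day 15.
Curing waits on foundation pour (finishes day 15, plus 2-day gap → day 17); excavation (finishes day 13). The latest of these is day 17, which is the earliest curing can start.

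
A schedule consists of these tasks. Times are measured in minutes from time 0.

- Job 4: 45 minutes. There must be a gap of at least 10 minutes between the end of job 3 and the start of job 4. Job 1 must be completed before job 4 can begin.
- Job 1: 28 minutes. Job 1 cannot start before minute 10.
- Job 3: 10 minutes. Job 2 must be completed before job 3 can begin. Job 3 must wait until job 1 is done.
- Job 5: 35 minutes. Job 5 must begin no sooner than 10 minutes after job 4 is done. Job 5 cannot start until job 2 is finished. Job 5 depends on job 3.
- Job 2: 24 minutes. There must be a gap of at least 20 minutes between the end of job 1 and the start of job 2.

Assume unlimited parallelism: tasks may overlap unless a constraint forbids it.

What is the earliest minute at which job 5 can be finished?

Job 1 cannot begin until its own release at minute 10. It runs from minute 10 to 10 + 28 = minute 38.
After job 1 (finishes minute 38, plus 20-minute gap → minute 58), job 2 can start at minute 58 and finishes at minute 82.
Job 3 cannot start until job 2 (finishes minute 82); job 1 (finishes minute 38). The controlling bound is minute 82, so job 3 finishes at 82 + 10 = minute 92.
Job 4 needs all of job 3 (finishes minute 92, plus 10-minute gap → minute 102); job 1 (finishes minute 38). That puts its earliest start at minute 102; it finishes at 102 + 45 = minute 147.
Job 5 cannot start until job 4 (finishes minute 147, plus 10-minute gap → minute 157); job 2 (finishes minute 82); job 3 (finishes minute 92). The controlling bound is minute 157, so job 5 finishes at 157 + 35 = minute 192.

192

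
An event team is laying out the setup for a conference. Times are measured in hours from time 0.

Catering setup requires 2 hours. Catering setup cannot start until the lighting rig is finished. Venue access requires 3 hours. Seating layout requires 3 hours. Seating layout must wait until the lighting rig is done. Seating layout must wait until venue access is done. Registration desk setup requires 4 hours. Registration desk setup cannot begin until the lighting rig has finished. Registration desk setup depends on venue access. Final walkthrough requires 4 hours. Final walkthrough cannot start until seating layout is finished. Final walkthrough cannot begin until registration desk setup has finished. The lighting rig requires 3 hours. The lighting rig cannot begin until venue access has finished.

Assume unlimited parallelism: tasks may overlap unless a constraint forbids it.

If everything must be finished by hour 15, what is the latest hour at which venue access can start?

1

Final walkthrough must finish by hour 15; it takes 4 hours, so it must start by 15 − 4 = hour 11.
Seating layout feeds into final walkthrough (must start by hour 11); so seating layout must finish by hour 11 and therefore start by hour 8.
Registration desk setup has to be done before final walkthrough (must start by hour 11). That means finishing by hour 11, i.e. starting by 11 − 4 = hour 7.
To finish by hour 15, catering setup (duration 2) must start no later than hour 13.
The lighting rig must finish in time for seating layout (must start by hour 8); registration desk setup (must start by hour 7); catering setup (must start by hour 13). The tightest is hour 7, so the lighting rig must start by 7 − 3 = hour 4.
Venue access feeds the lighting rig (must start by hour 4); seating layout (must start by hour 8); registration desk setup (must start by hour 7). Taking the minimum, venue access must finish by hour 4 and start by 4 − 3 = hour 1.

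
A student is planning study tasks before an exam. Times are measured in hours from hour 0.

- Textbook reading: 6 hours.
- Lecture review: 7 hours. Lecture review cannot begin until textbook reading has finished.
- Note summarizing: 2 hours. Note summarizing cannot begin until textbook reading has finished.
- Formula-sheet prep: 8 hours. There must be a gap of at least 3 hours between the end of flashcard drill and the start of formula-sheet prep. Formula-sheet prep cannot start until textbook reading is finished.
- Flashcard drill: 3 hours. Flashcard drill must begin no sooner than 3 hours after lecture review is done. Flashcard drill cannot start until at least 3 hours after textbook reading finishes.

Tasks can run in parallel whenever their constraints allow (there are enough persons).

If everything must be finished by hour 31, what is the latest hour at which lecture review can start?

Formula-sheet prep has no dependents, so it just needs to finish by hour 31. Starting by 31 − 8 = hour 23 achieves that.
Flashcard drill feeds into formula-sheet prep (must start by hour 23, minus 3-hour gap → hour 20); so flashcard drill must finish by hour 20 and therefore start by hour 17.
Lecture review must finish before flashcard drill (must start by hour 17, minus 3-hour gap → hour 14). With a 7-hour duration, lecture review must start by 14 − 7 = hour 7.

7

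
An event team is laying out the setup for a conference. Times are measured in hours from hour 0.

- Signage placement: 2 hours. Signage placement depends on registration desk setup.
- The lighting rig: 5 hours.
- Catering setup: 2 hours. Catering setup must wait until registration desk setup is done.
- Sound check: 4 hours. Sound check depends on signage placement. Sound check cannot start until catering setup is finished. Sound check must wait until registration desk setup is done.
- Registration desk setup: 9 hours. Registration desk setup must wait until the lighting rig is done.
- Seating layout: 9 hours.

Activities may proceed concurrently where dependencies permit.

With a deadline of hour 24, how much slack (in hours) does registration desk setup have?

4

The lighting rig has no prerequisites, so it starts at hour 0 and finishes at hour 5.
Registration desk setup waits on the lighting rig (finishes hour 5), so it starts at hour 5 and finishes at 5 + 9 = hour 14.

Working backward from the deadline:
Sound check must finish by hour 24; it takes 4 hours, so it must start by 24 − 4 = hour 20.
Signage placement has to be done before sound check (must start by hour 20). That means finishing by hour 20, i.e. starting by 20 − 2 = hour 18.
Catering setup has to be done before sound check (must start by hour 20). That means finishing by hour 20, i.e. starting by 20 − 2 = hour 18.
Registration desk setup has several dependents: signage placement (must start by hour 18); catering setup (must start by hour 18); sound check (must start by hour 20). The earliest of those limits is hour 18, so registration desk setup must start by 18 − 9 = hour 9.
So registration desk setup can start as early as hour 5 and as late as hour 9, giving 9 − 5 = 4 hours of slack.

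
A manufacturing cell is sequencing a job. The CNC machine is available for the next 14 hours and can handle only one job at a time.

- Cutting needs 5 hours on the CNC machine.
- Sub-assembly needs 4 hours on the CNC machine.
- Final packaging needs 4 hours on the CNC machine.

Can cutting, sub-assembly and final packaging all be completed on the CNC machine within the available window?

Running back to back, the jobs need 5 + 4 + 4 = 13 hours on the CNC machine.
Since 13 ≤ 14, they fit within the window.

Yes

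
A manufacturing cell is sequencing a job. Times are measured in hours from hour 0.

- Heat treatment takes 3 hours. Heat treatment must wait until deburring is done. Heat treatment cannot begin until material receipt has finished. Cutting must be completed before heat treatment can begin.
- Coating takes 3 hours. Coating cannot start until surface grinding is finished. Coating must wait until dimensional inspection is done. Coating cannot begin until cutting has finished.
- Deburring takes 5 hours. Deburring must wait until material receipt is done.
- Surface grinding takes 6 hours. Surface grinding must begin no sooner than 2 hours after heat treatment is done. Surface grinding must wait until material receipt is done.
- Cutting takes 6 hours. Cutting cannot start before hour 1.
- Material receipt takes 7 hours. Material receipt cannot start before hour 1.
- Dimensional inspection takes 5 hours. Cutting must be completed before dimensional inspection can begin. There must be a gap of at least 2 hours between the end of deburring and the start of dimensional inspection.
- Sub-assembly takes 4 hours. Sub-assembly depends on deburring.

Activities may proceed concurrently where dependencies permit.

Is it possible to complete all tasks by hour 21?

No

After its own release at hour 1, cutting can start at hour 1 and finishes at hour 7.
Material receipt waits on its own release at hour 1, so it starts at hour 1 and finishes at 1 + 7 = hour 8.
After material receipt (finishes hour 8), deburring can start at hour 8 and finishes at hour 13.
Sub-assembly cannot begin until deburring (finishes hour 13). It runs from hour 13 to 13 + 4 = hour 17.
Dimensional inspection needs all of cutting (finishes hour 7); deburring (finishes hour 13, plus 2-hour gap → hour 15). That puts its earliest start at hour 15; it finishes at 15 + 5 = hour 20.
Heat treatment cannot start until deburring (finishes hour 13); material receipt (finishes hour 8); cutting (finishes hour 7). The controlling bound is hour 13, so heat treatment finishes at 13 + 3 = hour 16.
Surface grinding cannot start until heat treatment (finishes hour 16, plus 2-hour gap → hour 18); material receipt (finishes hour 8). The controlling bound is hour 18, so surface grinding finishes at 18 + 6 = hour 24.
For coating: surface grinding (finishes hour 24); dimensional inspection (finishes hour 20); cutting (finishes hour 7). Taking the maximum gives a start of hour 24, and it finishes at 24 + 3 = hour 27.
The earliest everything can be done is hour 27, which is after the deadline of 21, so it is not possible.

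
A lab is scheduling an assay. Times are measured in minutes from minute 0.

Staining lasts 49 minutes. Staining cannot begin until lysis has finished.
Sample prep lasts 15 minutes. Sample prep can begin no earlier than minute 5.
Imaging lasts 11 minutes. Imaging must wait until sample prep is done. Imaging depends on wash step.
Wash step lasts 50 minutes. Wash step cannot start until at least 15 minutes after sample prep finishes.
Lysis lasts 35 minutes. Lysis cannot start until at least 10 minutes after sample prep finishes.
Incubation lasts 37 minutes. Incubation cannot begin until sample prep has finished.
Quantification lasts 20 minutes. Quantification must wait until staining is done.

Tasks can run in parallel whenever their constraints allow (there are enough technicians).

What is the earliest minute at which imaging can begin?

Sample prep waits on its own release at minute 5, so it starts at minute 5 and finishes at 5 + 15 = minute 20.
After sample prep (finishes minute 20, plus 15-minute gap → minute 35), wash step can start at minute 35 and finishes at minute 85.
Imaging waits on sample prep (finishes minute 20); wash step (finishes minute 85). The latest of these is minute 85, which is the earliest imaging can start.

85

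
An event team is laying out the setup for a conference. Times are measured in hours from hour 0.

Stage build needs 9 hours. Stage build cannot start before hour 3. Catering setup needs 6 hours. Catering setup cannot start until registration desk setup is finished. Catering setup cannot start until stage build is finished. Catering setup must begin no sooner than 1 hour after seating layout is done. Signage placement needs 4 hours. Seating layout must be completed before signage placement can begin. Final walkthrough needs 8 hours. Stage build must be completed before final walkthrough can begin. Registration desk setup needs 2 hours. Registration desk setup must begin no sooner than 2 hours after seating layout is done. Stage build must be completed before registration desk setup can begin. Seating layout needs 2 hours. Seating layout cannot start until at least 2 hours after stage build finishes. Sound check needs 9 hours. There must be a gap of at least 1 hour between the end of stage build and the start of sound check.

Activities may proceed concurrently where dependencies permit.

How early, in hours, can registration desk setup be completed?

Stage build waits on its own release at hour 3, so it starts at hour 3 and finishes at 3 + 9 = hour 12.
Seating layout cannot begin until stage build (finishes hour 12, plus 2-hour gap → hour 14). It runs from hour 14 to 14 + 2 = hour 16.
Registration desk setup cannot start until seating layout (finishes hour 16, plus 2-hour gap → hour 18); stage build (finishes hour 12). The controlling bound is hour 18, so registration desk setup finishes at 18 + 2 = hour 20.

20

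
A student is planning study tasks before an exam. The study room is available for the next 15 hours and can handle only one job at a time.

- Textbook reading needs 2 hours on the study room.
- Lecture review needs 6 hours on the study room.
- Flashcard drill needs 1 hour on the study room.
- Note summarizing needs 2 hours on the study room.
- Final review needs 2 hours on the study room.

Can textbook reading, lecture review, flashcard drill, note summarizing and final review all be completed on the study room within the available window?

Yes

Running back to back, the jobs need 2 + 6 + 1 + 2 + 2 = 13 hours on the study room.
Since 13 ≤ 15, they fit within the window.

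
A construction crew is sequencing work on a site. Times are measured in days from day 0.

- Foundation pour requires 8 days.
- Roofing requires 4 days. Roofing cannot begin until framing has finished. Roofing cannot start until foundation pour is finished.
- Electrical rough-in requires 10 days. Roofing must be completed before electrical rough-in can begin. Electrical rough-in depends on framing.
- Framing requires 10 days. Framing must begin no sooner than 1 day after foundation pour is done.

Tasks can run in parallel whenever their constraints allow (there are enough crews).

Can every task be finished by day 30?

Foundation pour can start immediately at day 0; it finishes at day 8.
Framing waits on foundation pour (finishes day 8, plus 1-day gap → day 9), so it starts at day 9 and finishes at 9 + 10 = day 19.
Roofing has to wait for framing (finishes day 19); foundation pour (finishes day 8). The latest of these is day 19, so roofing runs day 19 to 19 + 4 = day 23.
Electrical rough-in needs all of roofing (finishes day 23); framing (finishes day 19). That puts its earliest start at day 23; it finishes at 23 + 10 = day 33.
The earliest everything can be done is day 33, which is after the deadline of 30, so it is not possible.

No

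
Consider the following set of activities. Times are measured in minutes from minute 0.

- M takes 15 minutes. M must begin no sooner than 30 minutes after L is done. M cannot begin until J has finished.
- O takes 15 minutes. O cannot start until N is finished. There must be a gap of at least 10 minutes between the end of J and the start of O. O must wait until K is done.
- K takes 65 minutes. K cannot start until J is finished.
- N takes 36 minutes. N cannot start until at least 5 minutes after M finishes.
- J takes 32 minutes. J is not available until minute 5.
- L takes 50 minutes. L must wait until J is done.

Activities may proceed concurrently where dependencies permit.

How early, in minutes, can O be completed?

J cannot begin until its own release at minute 5. It runs from minute 5 to 5 + 32 = minute 37.
After J (finishes minute 37), L can start at minute 37 and finishes at minute 87.
For M: L (finishes minute 87, plus 30-minute gap → minute 117); J (finishes minute 37). Taking the maximum gives a start of minute 117, and it finishes at 117 + 15 = minute 132.
After M (finishes minute 132, plus 5-minute gap → minute 137), N can start at minute 137 and finishes at minute 173.
K cannot begin until J (finishes minute 37). It runs from minute 37 to 37 + 65 = minute 102.
O has to wait for N (finishes minute 173); J (finishes minute 37, plus 10-minute gap → minute 47); K (finishes minute 102). The latest of these is minute 173, so O runs minute 173 to 173 + 15 = minute 188.

188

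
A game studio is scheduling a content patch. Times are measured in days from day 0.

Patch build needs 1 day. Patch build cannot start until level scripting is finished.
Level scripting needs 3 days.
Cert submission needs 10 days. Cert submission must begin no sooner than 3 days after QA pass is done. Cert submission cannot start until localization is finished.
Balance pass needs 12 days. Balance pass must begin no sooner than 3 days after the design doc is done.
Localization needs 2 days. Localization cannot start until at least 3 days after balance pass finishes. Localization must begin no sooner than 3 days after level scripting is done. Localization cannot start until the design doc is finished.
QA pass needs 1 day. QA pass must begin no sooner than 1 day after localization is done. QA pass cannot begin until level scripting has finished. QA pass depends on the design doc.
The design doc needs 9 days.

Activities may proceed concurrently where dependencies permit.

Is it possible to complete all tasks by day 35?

Level scripting can start immediately at day 0; it finishes at day 3.
Patch build waits on level scripting (finishes day 3), so it starts at day 3 and finishes at 3 + 1 = day 4.
The design doc has no prerequisites, so it starts at day 0 and finishes at day 9.
After the design doc (finishes day 9, plus 3-day gap → day 12), balance pass can start at day 12 and finishes at day 24.
Localization needs all of balance pass (finishes day 24, plus 3-day gap → day 27); level scripting (finishes day 3, plus 3-day gap → day 6); the design doc (finishes day 9). That puts its earliest start at day 27; it finishes at 27 + 2 = day 29.
QA pass has to wait for localization (finishes day 29, plus 1-day gap → day 30); level scripting (finishes day 3); the design doc (finishes day 9). The latest of these is day 30, so QA pass runs day 30 to 30 + 1 = day 31.
Cert submission needs all of QA pass (finishes day 31, plus 3-day gap → day 34); localization (finishes day 29). That puts its earliest start at day 34; it finishes at 34 + 10 = day 44.
The earliest everything can be done is day 44, which is after the deadline of 35, so it is not possible.

No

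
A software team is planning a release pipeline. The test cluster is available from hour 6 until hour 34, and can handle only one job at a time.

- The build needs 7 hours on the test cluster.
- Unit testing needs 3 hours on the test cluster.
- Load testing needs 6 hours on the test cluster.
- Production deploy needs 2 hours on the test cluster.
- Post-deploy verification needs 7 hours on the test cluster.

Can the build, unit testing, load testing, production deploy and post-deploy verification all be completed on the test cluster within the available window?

Yes

The test cluster window is 34 − 6 = 28 hours.
Running back to back, the jobs need 7 + 3 + 6 + 2 + 7 = 25 hours on the test cluster.
Since 25 ≤ 28, they fit within the window.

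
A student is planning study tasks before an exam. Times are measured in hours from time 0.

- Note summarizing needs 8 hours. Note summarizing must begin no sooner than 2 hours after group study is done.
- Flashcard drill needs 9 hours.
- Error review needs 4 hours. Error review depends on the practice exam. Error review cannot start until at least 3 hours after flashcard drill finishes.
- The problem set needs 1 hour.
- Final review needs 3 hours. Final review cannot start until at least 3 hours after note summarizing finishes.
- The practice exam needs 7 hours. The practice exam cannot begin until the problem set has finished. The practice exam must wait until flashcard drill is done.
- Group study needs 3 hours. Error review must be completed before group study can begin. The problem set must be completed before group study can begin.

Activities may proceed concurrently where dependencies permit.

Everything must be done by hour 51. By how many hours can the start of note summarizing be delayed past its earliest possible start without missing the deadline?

Flashcard drill can start immediately at hour 0; it finishes at hour 9.
The problem set can start immediately at hour 0; it finishes at hour 1.
The practice exam has to wait for the problem set (finishes hour 1); flashcard drill (finishes hour 9). The latest of these is hour 9, so the practice exam runs hour 9 to 9 + 7 = hour 16.
Error review has to wait for the practice exam (finishes hour 16); flashcard drill (finishes hour 9, plus 3-hour gap → hour 12). The latest of these is hour 16, so error review runs hour 16 to 16 + 4 = hour 20.
For group study: error review (finishes hour 20); the problem set (finishes hour 1). Taking the maximum gives a start of hour 20, and it finishes at 20 + 3 = hour 23.
After group study (finishes hour 23, plus 2-hour gap → hour 25), note summarizing can start at hour 25 and finishes at hour 33.

Working backward from the deadline:
Final review must finish by hour 51; it takes 3 hours, so it must start by 51 − 3 = hour 48.
Since final review (must start by hour 48, minus 3-hour gap → hour 45) depends on it, note summarizing must finish by hour 45. Backing off its 8-hour duration gives a latest start of hour 37.
So note summarizing can start as early as hour 25 and as late as hour 37, giving 37 − 25 = 12 hours of slack.

12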